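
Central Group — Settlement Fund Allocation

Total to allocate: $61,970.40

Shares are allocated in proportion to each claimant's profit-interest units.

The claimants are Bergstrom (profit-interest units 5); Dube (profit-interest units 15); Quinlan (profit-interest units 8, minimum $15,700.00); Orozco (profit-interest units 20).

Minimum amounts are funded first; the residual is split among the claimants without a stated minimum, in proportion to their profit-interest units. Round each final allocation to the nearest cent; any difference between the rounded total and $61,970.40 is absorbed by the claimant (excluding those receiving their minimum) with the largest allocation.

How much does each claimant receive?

Minimums first: Quinlan $15,700.00. Remaining pool $46,270.40.
Remaining pool split over remaining profit-interest units 40: Bergstrom 5,783.8000 → $5,783.80; Dube 17,351.4000 → $17,351.40; Orozco 23,135.2000 → $23,135.20.

Bergstrom: $5,783.80 | Dube: $17,351.40 | Quinlan: $15,700.00 | Orozco: $23,135.20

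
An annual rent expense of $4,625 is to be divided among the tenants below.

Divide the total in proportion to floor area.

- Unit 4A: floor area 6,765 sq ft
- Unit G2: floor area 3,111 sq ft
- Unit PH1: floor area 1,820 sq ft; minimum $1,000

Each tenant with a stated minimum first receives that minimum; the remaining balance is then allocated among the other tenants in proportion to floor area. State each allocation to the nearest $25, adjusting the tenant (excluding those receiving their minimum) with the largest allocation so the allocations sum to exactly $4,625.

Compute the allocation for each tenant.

Unit 4A: $2,475 · Unit G2: $1,150 · Unit PH1: $1,000

Fund the minimums — Unit PH1 $1,000. Balance $3,625.
Balance split over remaining floor area 9,876: Unit 4A 2,483.10 → $2,475; Unit G2 1,141.90 → $1,150.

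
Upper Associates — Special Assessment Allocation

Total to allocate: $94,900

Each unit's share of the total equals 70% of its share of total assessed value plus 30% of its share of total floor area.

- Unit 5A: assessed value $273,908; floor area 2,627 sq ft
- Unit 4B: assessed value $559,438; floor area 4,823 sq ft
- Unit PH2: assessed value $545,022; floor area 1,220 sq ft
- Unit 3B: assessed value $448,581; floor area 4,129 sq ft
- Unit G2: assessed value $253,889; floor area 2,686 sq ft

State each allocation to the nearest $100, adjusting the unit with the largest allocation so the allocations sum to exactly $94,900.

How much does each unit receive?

Assessed value total 2,080,838; floor area total 15,485.
Combined weights (70% assessed value + 30% floor area): Unit 5A 0.1430; Unit 4B 0.2816; Unit PH2 0.2070; Unit 3B 0.2309; Unit G2 0.1374.
Unrounded shares: Unit 5A 13,574.29; Unit 4B 26,727.20; Unit PH2 19,642.67; Unit 3B 21,912.17; Unit G2 13,043.67.
After rounding ($100): Unit 5A $13,600; Unit 4B $26,700; Unit PH2 $19,600; Unit 3B $21,900; Unit G2 $13,000. Sum = $94,800.
Difference $94,900 − $94,800 = +$100 applied to largest allocation (Unit 4B): Unit 4B becomes $26,800.

Unit 5A: $13,600 · Unit 4B: $26,800 · Unit PH2: $19,600 · Unit 3B: $21,900 · Unit G2: $13,000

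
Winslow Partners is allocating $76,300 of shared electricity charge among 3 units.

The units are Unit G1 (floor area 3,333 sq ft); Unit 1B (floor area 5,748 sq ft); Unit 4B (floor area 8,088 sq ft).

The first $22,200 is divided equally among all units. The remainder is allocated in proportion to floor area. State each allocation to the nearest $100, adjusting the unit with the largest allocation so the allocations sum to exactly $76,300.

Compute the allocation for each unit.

Unit G1: $17,900 · Unit 1B: $25,500 · Unit 4B: $32,900

$22,200 shared equally gives $7,400 per unit.
Remainder $54,100 by floor area (total 17,169): Unit G1 10,502.38 → $10,500; Unit 1B 18,112.11 → $18,100; Unit 4B 25,485.51 → $25,500.
Totals: Unit G1 $7,400 + $10,500 = $17,900; Unit 1B $7,400 + $18,100 = $25,500; Unit 4B $7,400 + $25,500 = $32,900.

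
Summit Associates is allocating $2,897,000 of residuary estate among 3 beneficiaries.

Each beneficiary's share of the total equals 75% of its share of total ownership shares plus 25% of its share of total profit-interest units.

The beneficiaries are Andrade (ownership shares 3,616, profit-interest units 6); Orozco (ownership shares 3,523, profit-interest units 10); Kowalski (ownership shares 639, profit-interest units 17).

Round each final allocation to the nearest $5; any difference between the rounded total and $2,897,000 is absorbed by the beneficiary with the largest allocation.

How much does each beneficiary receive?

Totals — ownership shares 7,778, profit-interest units 33.
Blended shares (75% ownership shares + 25% profit-interest units): Andrade 0.3941; Orozco 0.4155; Kowalski 0.1904.
Raw shares: Andrade 1,141,795.47; Orozco 1,203,604.21; Kowalski 551,600.32.
Rounded to nearest $5: Andrade $1,141,795; Orozco $1,203,605; Kowalski $551,600. Sum = $2,897,000.
No rounding difference to absorb.

Andrade: $1,141,795 · Orozco: $1,203,605 · Kowalski: $551,600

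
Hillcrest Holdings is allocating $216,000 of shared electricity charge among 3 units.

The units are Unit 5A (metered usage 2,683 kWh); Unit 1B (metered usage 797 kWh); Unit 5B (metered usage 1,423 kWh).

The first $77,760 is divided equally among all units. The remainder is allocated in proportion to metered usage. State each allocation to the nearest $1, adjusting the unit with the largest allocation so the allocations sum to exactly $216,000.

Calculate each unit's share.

Equal tier: $77,760 ÷ 3 = $25,920 apiece.
Remainder $138,240 by metered usage (total 4,903): Unit 5A 75,647.14 → $75,647; Unit 1B 22,471.40 → $22,471; Unit 5B 40,121.46 → $40,121.
Rounding difference +$1 on remainder applied to Unit 5A.
Totals: Unit 5A $25,920 + $75,648 = $101,568; Unit 1B $25,920 + $22,471 = $48,391; Unit 5B $25,920 + $40,121 = $66,041.

Unit 5A: $101,568 | Unit 1B: $48,391 | Unit 5B: $66,041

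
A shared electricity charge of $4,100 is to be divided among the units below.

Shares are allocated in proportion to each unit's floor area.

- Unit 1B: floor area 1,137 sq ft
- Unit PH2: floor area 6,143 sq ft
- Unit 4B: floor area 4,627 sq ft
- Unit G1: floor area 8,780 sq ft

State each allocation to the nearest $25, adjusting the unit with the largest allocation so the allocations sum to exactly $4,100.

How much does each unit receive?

Combined floor area = 20,687.
Pro-rata amounts: Unit 1B 1,137/20,687 × $4,100 = 225.34; Unit PH2 6,143/20,687 × $4,100 = 1,217.49; Unit 4B 4,627/20,687 × $4,100 = 917.03; Unit G1 8,780/20,687 × $4,100 = 1,740.13.
After rounding ($25): Unit 1B $225; Unit PH2 $1,225; Unit 4B $925; Unit G1 $1,750. Sum = $4,125.
Difference $4,100 − $4,125 = −$25 applied to largest allocation (Unit G1): Unit G1 becomes $1,725.

Unit 1B: $225 | Unit PH2: $1,225 | Unit 4B: $925 | Unit G1: $1,725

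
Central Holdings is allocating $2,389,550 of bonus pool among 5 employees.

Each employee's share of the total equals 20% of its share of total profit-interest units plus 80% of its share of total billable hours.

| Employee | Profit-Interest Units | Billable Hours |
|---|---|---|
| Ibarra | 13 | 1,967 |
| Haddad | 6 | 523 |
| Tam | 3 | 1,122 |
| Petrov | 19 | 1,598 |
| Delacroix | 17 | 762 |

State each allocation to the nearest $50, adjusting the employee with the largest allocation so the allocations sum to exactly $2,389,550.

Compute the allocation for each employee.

Ibarra: $736,750 · Haddad: $216,850 · Tam: $383,850 · Petrov: $668,100 · Delacroix: $384,000

Profit-interest units total 58; billable hours total 5,972.
Blended shares (20% profit-interest units + 80% billable hours): Ibarra 0.3083; Haddad 0.0907; Tam 0.1606; Petrov 0.2796; Delacroix 0.1607.
Pro-rata amounts: Ibarra 736,755.38; Haddad 216,851.51; Tam 383,872.21; Petrov 668,077.27; Delacroix 383,993.63.
After rounding ($50): Ibarra $736,750; Haddad $216,850; Tam $383,850; Petrov $668,100; Delacroix $384,000. Sum = $2,389,550.
Sum already equals the total — no adjustment.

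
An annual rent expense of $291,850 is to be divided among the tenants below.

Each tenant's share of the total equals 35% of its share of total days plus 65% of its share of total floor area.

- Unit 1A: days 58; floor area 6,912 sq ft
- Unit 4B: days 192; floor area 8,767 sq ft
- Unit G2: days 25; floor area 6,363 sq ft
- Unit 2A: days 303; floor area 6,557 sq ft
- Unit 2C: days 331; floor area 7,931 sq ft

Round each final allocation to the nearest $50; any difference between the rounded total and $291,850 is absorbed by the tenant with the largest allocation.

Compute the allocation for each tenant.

Days total 909; floor area total 36,530.
Composite weights (35% days + 65% floor area): Unit 1A 0.1453; Unit 4B 0.2299; Unit G2 0.1228; Unit 2A 0.2333; Unit 2C 0.2686.
Pro-rata amounts: Unit 1A 42,412.10; Unit 4B 67,103.27; Unit G2 35,852.78; Unit 2A 68,100.06; Unit 2C 78,381.79.
Rounded to nearest $50: Unit 1A $42,400; Unit 4B $67,100; Unit G2 $35,850; Unit 2A $68,100; Unit 2C $78,400. Sum = $291,850.
No rounding difference to absorb.

Unit 1A: $42,400; Unit 4B: $67,100; Unit G2: $35,850; Unit 2A: $68,100; Unit 2C: $78,400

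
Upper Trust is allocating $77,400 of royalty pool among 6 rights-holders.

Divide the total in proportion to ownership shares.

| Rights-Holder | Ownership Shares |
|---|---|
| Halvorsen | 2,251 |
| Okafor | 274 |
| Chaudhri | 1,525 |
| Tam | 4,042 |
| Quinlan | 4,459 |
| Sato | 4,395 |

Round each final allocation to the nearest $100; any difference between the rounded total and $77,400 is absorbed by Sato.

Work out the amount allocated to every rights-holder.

Sum of ownership shares: 16,946.
Proportional shares: Halvorsen 2,251/16,946 × $77,400 = 10,281.33; Okafor 274/16,946 × $77,400 = 1,251.48; Chaudhri 1,525/16,946 × $77,400 = 6,965.36; Tam 4,042/16,946 × $77,400 = 18,461.63; Quinlan 4,459/16,946 × $77,400 = 20,366.26; Sato 4,395/16,946 × $77,400 = 20,073.94.
After rounding ($100): Halvorsen $10,300; Okafor $1,300; Chaudhri $7,000; Tam $18,500; Quinlan $20,400; Sato $20,100. Sum = $77,600.
Difference $77,400 − $77,600 = −$200 applied to Sato: Sato becomes $19,900.

Halvorsen: $10,300; Okafor: $1,300; Chaudhri: $7,000; Tam: $18,500; Quinlan: $20,400; Sato: $19,900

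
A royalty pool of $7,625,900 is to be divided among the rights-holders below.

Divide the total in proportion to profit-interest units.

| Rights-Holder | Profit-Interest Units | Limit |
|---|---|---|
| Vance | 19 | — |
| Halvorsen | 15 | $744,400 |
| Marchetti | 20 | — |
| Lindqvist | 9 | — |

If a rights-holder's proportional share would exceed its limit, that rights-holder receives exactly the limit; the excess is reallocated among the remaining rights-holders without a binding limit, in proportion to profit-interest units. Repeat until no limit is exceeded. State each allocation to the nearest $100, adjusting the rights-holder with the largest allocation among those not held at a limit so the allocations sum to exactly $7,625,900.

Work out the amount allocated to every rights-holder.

Profit-interest units total: 63.
Unconstrained shares: Vance 2,299,874.60; Halvorsen 1,815,690.48; Marchetti 2,420,920.63; Lindqvist 1,089,414.29.
Held at cap: Halvorsen ($744,400); balance $6,881,500 reallocated over remaining profit-interest units 48.
Redistributed shares: Vance 2,723,927.08 → $2,723,900; Marchetti 2,867,291.67 → $2,867,300; Lindqvist 1,290,281.25 → $1,290,300.

Vance: $2,723,900; Halvorsen: $744,400; Marchetti: $2,867,300; Lindqvist: $1,290,300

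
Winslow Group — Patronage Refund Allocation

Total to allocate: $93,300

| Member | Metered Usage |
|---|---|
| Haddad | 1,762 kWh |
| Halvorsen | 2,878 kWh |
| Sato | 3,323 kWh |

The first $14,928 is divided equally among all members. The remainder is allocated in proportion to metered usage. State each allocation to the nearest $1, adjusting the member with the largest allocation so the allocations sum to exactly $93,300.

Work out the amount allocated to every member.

First tranche $14,928 split equally: $4,976 each.
Remainder $78,372 by metered usage (total 7,963): Haddad 17,341.64 → $17,342; Halvorsen 28,325.33 → $28,325; Sato 32,705.03 → $32,705.
Totals: Haddad $4,976 + $17,342 = $22,318; Halvorsen $4,976 + $28,325 = $33,301; Sato $4,976 + $32,705 = $37,681.

Haddad: $22,318; Halvorsen: $33,301; Sato: $37,681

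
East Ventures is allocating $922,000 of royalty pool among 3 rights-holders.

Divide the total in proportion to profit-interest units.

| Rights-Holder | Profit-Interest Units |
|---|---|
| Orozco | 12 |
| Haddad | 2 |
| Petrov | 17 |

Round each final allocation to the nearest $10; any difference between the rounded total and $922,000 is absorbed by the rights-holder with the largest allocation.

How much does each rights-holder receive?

Orozco: $356,900 | Haddad: $59,480 | Petrov: $505,620

Combined profit-interest units = 31.
Unrounded shares: Orozco 12/31 × $922,000 = 356,903.23; Haddad 2/31 × $922,000 = 59,483.87; Petrov 17/31 × $922,000 = 505,612.90.
Rounded to nearest $10: Orozco $356,900; Haddad $59,480; Petrov $505,610. Sum = $921,990.
Difference $922,000 − $921,990 = +$10 applied to largest allocation (Petrov): Petrov becomes $505,620.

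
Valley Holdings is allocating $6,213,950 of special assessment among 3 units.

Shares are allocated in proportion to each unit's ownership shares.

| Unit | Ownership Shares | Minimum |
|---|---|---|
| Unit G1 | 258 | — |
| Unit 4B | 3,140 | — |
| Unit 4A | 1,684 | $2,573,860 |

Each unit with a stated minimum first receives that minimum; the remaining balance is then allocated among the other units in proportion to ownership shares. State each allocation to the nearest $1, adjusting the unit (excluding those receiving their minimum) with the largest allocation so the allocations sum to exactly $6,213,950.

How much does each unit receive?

Guaranteed amounts: Unit 4A $2,573,860. Remaining pool $3,640,090.
Remaining pool split over remaining ownership shares 3,398: Unit G1 276,381.17 → $276,381; Unit 4B 3,363,708.83 → $3,363,709.

Unit G1: $276,381; Unit 4B: $3,363,709; Unit 4A: $2,573,860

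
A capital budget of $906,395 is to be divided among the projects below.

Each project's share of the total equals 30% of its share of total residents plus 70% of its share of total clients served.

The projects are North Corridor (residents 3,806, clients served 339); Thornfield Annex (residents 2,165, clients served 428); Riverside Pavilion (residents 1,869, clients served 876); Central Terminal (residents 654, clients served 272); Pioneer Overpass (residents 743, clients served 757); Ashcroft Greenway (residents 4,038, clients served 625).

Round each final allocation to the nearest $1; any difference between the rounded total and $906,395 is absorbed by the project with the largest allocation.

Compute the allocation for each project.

Totals — residents 13,275, clients served 3,297.
Composite weights (30% residents + 70% clients served): North Corridor 0.1580; Thornfield Annex 0.1398; Riverside Pavilion 0.2282; Central Terminal 0.0725; Pioneer Overpass 0.1775; Ashcroft Greenway 0.2240.
Raw shares: North Corridor 143,197.56; Thornfield Annex 126,711.34; Riverside Pavilion 206,861.59; Central Terminal 65,740.04; Pioneer Overpass 160,896.74; Ashcroft Greenway 202,987.73.
After rounding ($1): North Corridor $143,198; Thornfield Annex $126,711; Riverside Pavilion $206,862; Central Terminal $65,740; Pioneer Overpass $160,897; Ashcroft Greenway $202,988. Sum = $906,396.
Difference $906,395 − $906,396 = −$1 applied to largest allocation (Riverside Pavilion): Riverside Pavilion becomes $206,861.

North Corridor: $143,198; Thornfield Annex: $126,711; Riverside Pavilion: $206,861; Central Terminal: $65,740; Pioneer Overpass: $160,897; Ashcroft Greenway: $202,988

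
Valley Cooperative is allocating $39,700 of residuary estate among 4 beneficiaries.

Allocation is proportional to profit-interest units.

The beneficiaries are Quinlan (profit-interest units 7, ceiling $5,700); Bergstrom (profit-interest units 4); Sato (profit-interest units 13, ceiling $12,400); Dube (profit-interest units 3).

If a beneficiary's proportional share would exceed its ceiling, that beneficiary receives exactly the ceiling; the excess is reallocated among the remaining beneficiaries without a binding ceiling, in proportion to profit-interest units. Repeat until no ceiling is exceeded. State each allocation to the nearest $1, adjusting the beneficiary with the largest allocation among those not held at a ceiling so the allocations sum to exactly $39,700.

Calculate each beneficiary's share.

Profit-interest units total: 27.
Proportional shares (ignoring caps): Quinlan 10,292.59; Bergstrom 5,881.48; Sato 19,114.81; Dube 4,411.11.
Cap binds for Quinlan ($5,700), Sato ($12,400); residual $21,600 reallocated over remaining profit-interest units 7.
Remaining shares: Bergstrom 12,342.86 → $12,343; Dube 9,257.14 → $9,257.

Quinlan: $5,700 · Bergstrom: $12,343 · Sato: $12,400 · Dube: $9,257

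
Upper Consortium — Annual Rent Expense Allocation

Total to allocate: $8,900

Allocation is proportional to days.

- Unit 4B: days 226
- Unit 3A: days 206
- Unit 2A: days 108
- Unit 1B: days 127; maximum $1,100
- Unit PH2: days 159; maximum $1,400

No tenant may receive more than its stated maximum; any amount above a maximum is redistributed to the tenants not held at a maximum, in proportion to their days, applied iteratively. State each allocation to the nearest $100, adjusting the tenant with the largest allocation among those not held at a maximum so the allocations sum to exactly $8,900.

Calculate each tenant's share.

Unit 4B: $2,700 | Unit 3A: $2,400 | Unit 2A: $1,300 | Unit 1B: $1,100 | Unit PH2: $1,400

Days total: 826.
Pro-rata shares before constraints: Unit 4B 2,435.11; Unit 3A 2,219.61; Unit 2A 1,163.68; Unit 1B 1,368.40; Unit PH2 1,713.20.
Held at cap: Unit 1B ($1,100), Unit PH2 ($1,400); balance $6,400 reallocated over remaining days 540.
Remaining shares: Unit 4B 2,678.52 → $2,700; Unit 3A 2,441.48 → $2,400; Unit 2A 1,280.00 → $1,300.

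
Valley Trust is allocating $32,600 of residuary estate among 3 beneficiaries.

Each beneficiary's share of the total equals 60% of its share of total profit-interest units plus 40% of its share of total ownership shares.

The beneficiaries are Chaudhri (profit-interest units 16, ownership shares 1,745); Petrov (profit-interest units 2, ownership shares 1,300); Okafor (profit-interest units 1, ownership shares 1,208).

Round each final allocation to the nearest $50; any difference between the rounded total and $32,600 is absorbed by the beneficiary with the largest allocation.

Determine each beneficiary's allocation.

Chaudhri: $21,800 | Petrov: $6,050 | Okafor: $4,750

Totals — profit-interest units 19, ownership shares 4,253.
Composite weights (60% profit-interest units + 40% ownership shares): Chaudhri 0.6694; Petrov 0.1854; Okafor 0.1452.
Proportional shares: Chaudhri 21,821.87; Petrov 6,044.84; Okafor 4,733.29.
Rounded to nearest $50: Chaudhri $21,800; Petrov $6,050; Okafor $4,750. Sum = $32,600.
Rounded total matches; no reconciliation needed.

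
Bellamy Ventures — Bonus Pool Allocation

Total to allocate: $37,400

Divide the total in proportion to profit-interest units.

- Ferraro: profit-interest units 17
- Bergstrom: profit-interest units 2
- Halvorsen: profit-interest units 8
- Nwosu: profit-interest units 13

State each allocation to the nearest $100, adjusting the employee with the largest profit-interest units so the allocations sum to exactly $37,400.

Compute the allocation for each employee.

Profit-interest units total: 40.
Unrounded shares: Ferraro 17/40 × $37,400 = 15,895.00; Bergstrom 2/40 × $37,400 = 1,870.00; Halvorsen 8/40 × $37,400 = 7,480.00; Nwosu 13/40 × $37,400 = 12,155.00.
At nearest $100: Ferraro $15,900; Bergstrom $1,900; Halvorsen $7,500; Nwosu $12,200. Sum = $37,500.
Difference $37,400 − $37,500 = −$100 applied to largest profit-interest units (Ferraro): Ferraro becomes $15,800.

Ferraro: $15,800 · Bergstrom: $1,900 · Halvorsen: $7,500 · Nwosu: $12,200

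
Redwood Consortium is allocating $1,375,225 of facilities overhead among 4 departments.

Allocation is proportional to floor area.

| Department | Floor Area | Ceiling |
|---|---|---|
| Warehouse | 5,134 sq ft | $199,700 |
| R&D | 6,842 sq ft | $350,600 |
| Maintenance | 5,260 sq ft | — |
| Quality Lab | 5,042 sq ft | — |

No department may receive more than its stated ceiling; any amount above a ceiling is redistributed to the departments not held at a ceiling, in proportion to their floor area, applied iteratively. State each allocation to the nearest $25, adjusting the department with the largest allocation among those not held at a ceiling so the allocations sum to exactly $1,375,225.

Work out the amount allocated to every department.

Warehouse: $199,700; R&D: $350,600; Maintenance: $421,200; Quality Lab: $403,725

Total floor area = 22,278.
Proportional shares (ignoring caps): Warehouse 316,922.76; R&D 422,357.91; Maintenance 324,700.76; Quality Lab 311,243.58.
Capped: Warehouse ($199,700), R&D ($350,600); remaining pool $824,925 reallocated over remaining floor area 10,302.
Redistributed shares: Maintenance 421,190.59 → $421,200; Quality Lab 403,734.41 → $403,725.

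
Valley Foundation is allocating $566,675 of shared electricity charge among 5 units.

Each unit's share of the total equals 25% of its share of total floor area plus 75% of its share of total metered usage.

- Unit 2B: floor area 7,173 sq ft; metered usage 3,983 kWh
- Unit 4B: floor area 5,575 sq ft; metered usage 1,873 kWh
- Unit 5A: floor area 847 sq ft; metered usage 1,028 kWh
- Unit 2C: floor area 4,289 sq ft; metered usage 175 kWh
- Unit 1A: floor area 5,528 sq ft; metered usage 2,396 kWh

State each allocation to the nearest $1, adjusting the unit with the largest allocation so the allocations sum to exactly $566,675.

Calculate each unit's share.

Totals — floor area 23,412, metered usage 9,455.
Combined weights (25% floor area + 75% metered usage): Unit 2B 0.3925; Unit 4B 0.2081; Unit 5A 0.0906; Unit 2C 0.0597; Unit 1A 0.2491.
Unrounded shares: Unit 2B 222,442.20; Unit 4B 117,927.12; Unit 5A 51,334.33; Unit 2C 33,819.56; Unit 1A 141,151.79.
At nearest $1: Unit 2B $222,442; Unit 4B $117,927; Unit 5A $51,334; Unit 2C $33,820; Unit 1A $141,152. Sum = $566,675.
No rounding difference to absorb.

Unit 2B: $222,442; Unit 4B: $117,927; Unit 5A: $51,334; Unit 2C: $33,820; Unit 1A: $141,152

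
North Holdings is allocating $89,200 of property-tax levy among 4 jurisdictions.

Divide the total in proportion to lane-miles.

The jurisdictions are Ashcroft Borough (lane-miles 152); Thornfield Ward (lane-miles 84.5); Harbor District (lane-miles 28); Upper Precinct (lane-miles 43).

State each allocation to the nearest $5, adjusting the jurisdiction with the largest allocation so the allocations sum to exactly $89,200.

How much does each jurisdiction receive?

Combined lane-miles = 307.5.
Unrounded shares: Ashcroft Borough 152/307.5 × $89,200 = 44,092.36; Thornfield Ward 84.5/307.5 × $89,200 = 24,511.87; Harbor District 28/307.5 × $89,200 = 8,122.28; Upper Precinct 43/307.5 × $89,200 = 12,473.50.
After rounding ($5): Ashcroft Borough $44,090; Thornfield Ward $24,510; Harbor District $8,120; Upper Precinct $12,475. Sum = $89,195.
Difference $89,200 − $89,195 = +$5 applied to largest allocation (Ashcroft Borough): Ashcroft Borough becomes $44,095.

Ashcroft Borough: $44,095 | Thornfield Ward: $24,510 | Harbor District: $8,120 | Upper Precinct: $12,475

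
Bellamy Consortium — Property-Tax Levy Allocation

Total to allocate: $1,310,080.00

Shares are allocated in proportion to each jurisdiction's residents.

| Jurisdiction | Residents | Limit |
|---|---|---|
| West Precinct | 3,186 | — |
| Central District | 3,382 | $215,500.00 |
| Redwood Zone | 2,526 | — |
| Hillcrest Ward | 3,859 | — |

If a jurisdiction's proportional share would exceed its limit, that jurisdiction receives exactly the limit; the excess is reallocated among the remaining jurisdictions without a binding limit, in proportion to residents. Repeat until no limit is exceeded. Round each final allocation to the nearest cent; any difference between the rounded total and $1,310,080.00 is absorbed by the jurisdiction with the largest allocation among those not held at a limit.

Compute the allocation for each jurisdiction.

Sum of residents: 12,953.
Unconstrained shares: West Precinct 322,235.3802; Central District 342,059.0257; Redwood Zone 255,482.2883; Hillcrest Ward 390,303.3058.
Held at cap: Central District ($215,500.00); balance $1,094,580.00 reallocated over remaining residents 9,571.
Shares after redistribution: West Precinct 364,364.4217 → $364,364.42; Redwood Zone 288,884.0330 → $288,884.03; Hillcrest Ward 441,331.5453 → $441,331.55.

West Precinct: $364,364.42; Central District: $215,500.00; Redwood Zone: $288,884.03; Hillcrest Ward: $441,331.55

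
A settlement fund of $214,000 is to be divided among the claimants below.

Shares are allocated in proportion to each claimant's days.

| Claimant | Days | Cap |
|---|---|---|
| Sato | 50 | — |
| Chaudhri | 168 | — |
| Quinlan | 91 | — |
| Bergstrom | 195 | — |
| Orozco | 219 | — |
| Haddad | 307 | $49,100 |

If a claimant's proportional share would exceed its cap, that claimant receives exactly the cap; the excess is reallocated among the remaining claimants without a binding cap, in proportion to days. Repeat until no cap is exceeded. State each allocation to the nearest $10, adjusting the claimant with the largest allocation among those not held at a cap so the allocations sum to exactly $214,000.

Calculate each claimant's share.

Sato: $11,400; Chaudhri: $38,320; Quinlan: $20,760; Bergstrom: $44,480; Orozco: $49,940; Haddad: $49,100

Days total: 1,030.
Pro-rata shares before constraints: Sato 10,388.35; Chaudhri 34,904.85; Quinlan 18,906.80; Bergstrom 40,514.56; Orozco 45,500.97; Haddad 63,784.47.
Capped: Haddad ($49,100); residual $164,900 reallocated over remaining days 723.
Redistributed shares: Sato 11,403.87 → $11,400; Chaudhri 38,317.01 → $38,320; Quinlan 20,755.05 → $20,760; Bergstrom 44,475.10 → $44,480; Orozco 49,948.96 → $49,950.
Rounding difference −$10 applied to Orozco → $49,940.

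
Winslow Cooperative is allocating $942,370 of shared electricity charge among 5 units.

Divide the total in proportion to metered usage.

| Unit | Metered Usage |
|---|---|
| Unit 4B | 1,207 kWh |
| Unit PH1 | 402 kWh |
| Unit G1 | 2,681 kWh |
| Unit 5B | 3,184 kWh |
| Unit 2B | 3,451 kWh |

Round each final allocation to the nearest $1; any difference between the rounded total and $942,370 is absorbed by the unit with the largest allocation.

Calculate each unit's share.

Combined metered usage = 10,925.
Raw shares: Unit 4B 1,207/10,925 × $942,370 = 104,113.56; Unit PH1 402/10,925 × $942,370 = 34,675.77; Unit G1 2,681/10,925 × $942,370 = 231,258.03; Unit 5B 3,184/10,925 × $942,370 = 274,645.87; Unit 2B 3,451/10,925 × $942,370 = 297,676.78.
Rounded to nearest $1: Unit 4B $104,114; Unit PH1 $34,676; Unit G1 $231,258; Unit 5B $274,646; Unit 2B $297,677. Sum = $942,371.
Difference $942,370 − $942,371 = −$1 applied to largest allocation (Unit 2B): Unit 2B becomes $297,676.

Unit 4B: $104,114 | Unit PH1: $34,676 | Unit G1: $231,258 | Unit 5B: $274,646 | Unit 2B: $297,676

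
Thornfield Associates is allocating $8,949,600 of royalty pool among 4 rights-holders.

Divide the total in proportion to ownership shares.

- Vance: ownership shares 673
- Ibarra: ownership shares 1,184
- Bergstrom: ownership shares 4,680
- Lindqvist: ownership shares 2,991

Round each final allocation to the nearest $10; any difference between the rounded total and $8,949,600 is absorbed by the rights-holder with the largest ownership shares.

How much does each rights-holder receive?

Combined ownership shares = 673 + 1,184 + 4,680 + 2,991 = 9,528.
Raw shares: Vance 632,145.34; Ibarra 1,112,124.94; Bergstrom 4,395,899.24; Lindqvist 2,809,430.48.
Rounded to nearest $10: Vance $632,150; Ibarra $1,112,120; Bergstrom $4,395,900; Lindqvist $2,809,430. Sum = $8,949,600.
Sum already equals the total — no adjustment.

Vance: $632,150; Ibarra: $1,112,120; Bergstrom: $4,395,900; Lindqvist: $2,809,430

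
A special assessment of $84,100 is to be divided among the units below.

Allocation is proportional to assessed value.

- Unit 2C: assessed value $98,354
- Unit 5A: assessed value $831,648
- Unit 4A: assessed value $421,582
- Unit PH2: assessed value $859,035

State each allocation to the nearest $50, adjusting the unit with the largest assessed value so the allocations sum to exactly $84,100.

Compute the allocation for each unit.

Combined assessed value = 2,210,619.
Proportional shares: Unit 2C 98,354/2,210,619 × $84,100 = 3,741.74; Unit 5A 831,648/2,210,619 × $84,100 = 31,638.92; Unit 4A 421,582/2,210,619 × $84,100 = 16,038.52; Unit PH2 859,035/2,210,619 × $84,100 = 32,680.82.
At nearest $50: Unit 2C $3,750; Unit 5A $31,650; Unit 4A $16,050; Unit PH2 $32,700. Sum = $84,150.
Difference $84,100 − $84,150 = −$50 applied to largest assessed value (Unit PH2): Unit PH2 becomes $32,650.

Unit 2C: $3,750 | Unit 5A: $31,650 | Unit 4A: $16,050 | Unit PH2: $32,650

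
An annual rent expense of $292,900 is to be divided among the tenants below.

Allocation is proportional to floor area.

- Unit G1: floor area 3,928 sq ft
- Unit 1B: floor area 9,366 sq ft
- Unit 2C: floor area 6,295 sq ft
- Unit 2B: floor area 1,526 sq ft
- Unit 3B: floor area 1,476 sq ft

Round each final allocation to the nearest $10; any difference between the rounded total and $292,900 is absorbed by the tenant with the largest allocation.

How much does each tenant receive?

Sum of floor area: 22,591.
Raw shares: Unit G1 3,928/22,591 × $292,900 = 50,927.86; Unit 1B 9,366/22,591 × $292,900 = 121,433.38; Unit 2C 6,295/22,591 × $292,900 = 81,616.82; Unit 2B 1,526/22,591 × $292,900 = 19,785.11; Unit 3B 1,476/22,591 × $292,900 = 19,136.84.
After rounding ($10): Unit G1 $50,930; Unit 1B $121,430; Unit 2C $81,620; Unit 2B $19,790; Unit 3B $19,140. Sum = $292,910.
Difference $292,900 − $292,910 = −$10 applied to largest allocation (Unit 1B): Unit 1B becomes $121,420.

Unit G1: $50,930 | Unit 1B: $121,420 | Unit 2C: $81,620 | Unit 2B: $19,790 | Unit 3B: $19,140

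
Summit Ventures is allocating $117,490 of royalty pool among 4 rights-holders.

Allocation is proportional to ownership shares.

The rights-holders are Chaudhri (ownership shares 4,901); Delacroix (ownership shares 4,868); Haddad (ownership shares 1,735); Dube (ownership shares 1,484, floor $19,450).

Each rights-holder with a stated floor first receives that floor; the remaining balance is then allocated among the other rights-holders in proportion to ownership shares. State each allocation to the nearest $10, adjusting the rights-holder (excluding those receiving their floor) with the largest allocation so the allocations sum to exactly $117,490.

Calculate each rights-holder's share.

Minimums first: Dube $19,450. Remaining pool $98,040.
Remaining pool split over remaining ownership shares 11,504: Chaudhri 41,767.56 → $41,770; Delacroix 41,486.33 → $41,490; Haddad 14,786.11 → $14,790.
Rounding difference −$10 applied to Chaudhri → $41,760.

Chaudhri: $41,760; Delacroix: $41,490; Haddad: $14,790; Dube: $19,450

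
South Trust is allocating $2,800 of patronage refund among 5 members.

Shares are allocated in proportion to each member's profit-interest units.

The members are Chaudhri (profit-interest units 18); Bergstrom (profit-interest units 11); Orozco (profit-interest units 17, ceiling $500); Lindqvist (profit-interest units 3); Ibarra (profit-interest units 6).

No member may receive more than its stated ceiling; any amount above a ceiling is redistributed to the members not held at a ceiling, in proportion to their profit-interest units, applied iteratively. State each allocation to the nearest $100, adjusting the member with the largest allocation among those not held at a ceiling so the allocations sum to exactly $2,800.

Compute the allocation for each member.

Chaudhri: $1,000 · Bergstrom: $700 · Orozco: $500 · Lindqvist: $200 · Ibarra: $400

Sum of profit-interest units: 55.
Proportional shares (ignoring caps): Chaudhri 916.36; Bergstrom 560.00; Orozco 865.45; Lindqvist 152.73; Ibarra 305.45.
Capped: Orozco ($500); remaining pool $2,300 reallocated over remaining profit-interest units 38.
Remaining shares: Chaudhri 1,089.47 → $1,100; Bergstrom 665.79 → $700; Lindqvist 181.58 → $200; Ibarra 363.16 → $400.
Rounding difference −$100 applied to Chaudhri → $1,000.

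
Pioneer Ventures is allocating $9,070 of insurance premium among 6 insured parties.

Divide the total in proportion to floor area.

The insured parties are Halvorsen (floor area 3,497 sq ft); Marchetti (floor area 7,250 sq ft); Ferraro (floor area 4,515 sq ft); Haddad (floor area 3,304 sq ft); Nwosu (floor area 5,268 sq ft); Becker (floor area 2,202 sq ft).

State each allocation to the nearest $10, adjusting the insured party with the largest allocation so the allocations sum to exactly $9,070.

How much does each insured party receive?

Halvorsen: $1,220 · Marchetti: $2,520 · Ferraro: $1,570 · Haddad: $1,150 · Nwosu: $1,840 · Becker: $770

Total floor area = 26,036.
Pro-rata amounts: Halvorsen 3,497/26,036 × $9,070 = 1,218.23; Marchetti 7,250/26,036 × $9,070 = 2,525.64; Ferraro 4,515/26,036 × $9,070 = 1,572.86; Haddad 3,304/26,036 × $9,070 = 1,150.99; Nwosu 5,268/26,036 × $9,070 = 1,835.18; Becker 2,202/26,036 × $9,070 = 767.10.
At nearest $10: Halvorsen $1,220; Marchetti $2,530; Ferraro $1,570; Haddad $1,150; Nwosu $1,840; Becker $770. Sum = $9,080.
Difference $9,070 − $9,080 = −$10 applied to largest allocation (Marchetti): Marchetti becomes $2,520.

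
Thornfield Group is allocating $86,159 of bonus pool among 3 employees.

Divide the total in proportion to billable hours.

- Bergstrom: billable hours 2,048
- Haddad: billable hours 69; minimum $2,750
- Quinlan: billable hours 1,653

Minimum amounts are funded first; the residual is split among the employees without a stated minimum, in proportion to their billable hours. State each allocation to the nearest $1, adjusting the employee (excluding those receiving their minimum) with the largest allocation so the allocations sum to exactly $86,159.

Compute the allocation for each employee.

Bergstrom: $46,156; Haddad: $2,750; Quinlan: $37,253

Minimums first: Haddad $2,750. Balance $83,409.
Balance split over remaining billable hours 3,701: Bergstrom 46,155.53 → $46,156; Quinlan 37,253.47 → $37,253.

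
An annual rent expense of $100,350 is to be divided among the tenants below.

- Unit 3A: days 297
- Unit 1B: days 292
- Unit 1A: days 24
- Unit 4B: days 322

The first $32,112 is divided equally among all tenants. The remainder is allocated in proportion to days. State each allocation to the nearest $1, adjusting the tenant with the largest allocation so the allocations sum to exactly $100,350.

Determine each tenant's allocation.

Unit 3A: $29,704 | Unit 1B: $29,339 | Unit 1A: $9,780 | Unit 4B: $31,527

Equal tier: $32,112 ÷ 4 = $8,028 apiece.
Remainder $68,238 by days (total 935): Unit 3A 21,675.60 → $21,676; Unit 1B 21,310.69 → $21,311; Unit 1A 1,751.56 → $1,752; Unit 4B 23,500.15 → $23,500.
Rounding difference −$1 on remainder applied to Unit 4B.
Totals: Unit 3A $8,028 + $21,676 = $29,704; Unit 1B $8,028 + $21,311 = $29,339; Unit 1A $8,028 + $1,752 = $9,780; Unit 4B $8,028 + $23,499 = $31,527.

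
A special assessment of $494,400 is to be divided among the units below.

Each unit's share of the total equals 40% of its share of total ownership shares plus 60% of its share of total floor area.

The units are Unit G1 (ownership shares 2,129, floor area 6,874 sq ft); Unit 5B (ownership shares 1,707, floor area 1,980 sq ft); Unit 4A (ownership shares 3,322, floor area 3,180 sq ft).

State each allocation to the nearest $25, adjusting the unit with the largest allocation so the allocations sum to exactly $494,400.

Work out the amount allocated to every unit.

Totals — ownership shares 7,158, floor area 12,034.
Combined weights (40% ownership shares + 60% floor area): Unit G1 0.4617; Unit 5B 0.1941; Unit 4A 0.3442.
Raw shares: Unit G1 228,264.83; Unit 5B 95,968.02; Unit 4A 170,167.15.
Rounded to nearest $25: Unit G1 $228,275; Unit 5B $95,975; Unit 4A $170,175. Sum = $494,425.
Difference $494,400 − $494,425 = −$25 applied to largest allocation (Unit G1): Unit G1 becomes $228,250.

Unit G1: $228,250; Unit 5B: $95,975; Unit 4A: $170,175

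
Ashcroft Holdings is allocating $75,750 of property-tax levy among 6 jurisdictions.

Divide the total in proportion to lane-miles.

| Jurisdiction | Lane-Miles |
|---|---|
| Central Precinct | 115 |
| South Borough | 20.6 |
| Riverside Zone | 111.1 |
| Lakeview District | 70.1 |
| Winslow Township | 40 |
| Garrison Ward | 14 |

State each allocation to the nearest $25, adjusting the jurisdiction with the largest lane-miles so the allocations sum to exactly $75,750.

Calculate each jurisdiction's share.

Total lane-miles = 115 + 20.6 + 111.1 + 70.1 + 40 + 14 = 370.8.
Raw shares: Central Precinct 23,493.12; South Borough 4,208.33; Riverside Zone 22,696.40; Lakeview District 14,320.59; Winslow Township 8,171.52; Garrison Ward 2,860.03.
At nearest $25: Central Precinct $23,500; South Borough $4,200; Riverside Zone $22,700; Lakeview District $14,325; Winslow Township $8,175; Garrison Ward $2,850. Sum = $75,750.
No rounding difference to absorb.

Central Precinct: $23,500; South Borough: $4,200; Riverside Zone: $22,700; Lakeview District: $14,325; Winslow Township: $8,175; Garrison Ward: $2,850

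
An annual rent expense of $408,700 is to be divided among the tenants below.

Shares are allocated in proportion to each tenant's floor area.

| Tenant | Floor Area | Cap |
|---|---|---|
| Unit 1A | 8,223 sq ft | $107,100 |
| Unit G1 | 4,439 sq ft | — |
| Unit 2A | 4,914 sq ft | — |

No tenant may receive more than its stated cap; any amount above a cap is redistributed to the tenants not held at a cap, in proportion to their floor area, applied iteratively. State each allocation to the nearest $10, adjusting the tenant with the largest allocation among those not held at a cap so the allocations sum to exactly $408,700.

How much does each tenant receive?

Combined floor area = 17,576.
Pro-rata shares before constraints: Unit 1A 191,211.89; Unit G1 103,221.40; Unit 2A 114,266.72.
Capped: Unit 1A ($107,100); residual $301,600 reallocated over remaining floor area 9,353.
Remaining shares: Unit G1 143,141.49 → $143,140; Unit 2A 158,458.51 → $158,460.

Unit 1A: $107,100 | Unit G1: $143,140 | Unit 2A: $158,460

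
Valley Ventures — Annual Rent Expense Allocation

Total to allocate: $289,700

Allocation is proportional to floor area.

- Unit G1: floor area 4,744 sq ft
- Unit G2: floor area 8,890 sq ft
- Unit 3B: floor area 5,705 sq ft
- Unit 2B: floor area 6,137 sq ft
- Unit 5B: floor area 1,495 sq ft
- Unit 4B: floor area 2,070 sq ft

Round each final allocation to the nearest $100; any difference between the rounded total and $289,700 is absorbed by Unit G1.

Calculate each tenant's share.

Unit G1: $47,400 | Unit G2: $88,700 | Unit 3B: $56,900 | Unit 2B: $61,200 | Unit 5B: $14,900 | Unit 4B: $20,600

Floor area total: 29,041.
Proportional shares: Unit G1 4,744/29,041 × $289,700 = 47,324.02; Unit G2 8,890/29,041 × $289,700 = 88,682.66; Unit 3B 5,705/29,041 × $289,700 = 56,910.52; Unit 2B 6,137/29,041 × $289,700 = 61,219.96; Unit 5B 1,495/29,041 × $289,700 = 14,913.45; Unit 4B 2,070/29,041 × $289,700 = 20,649.39.
At nearest $100: Unit G1 $47,300; Unit G2 $88,700; Unit 3B $56,900; Unit 2B $61,200; Unit 5B $14,900; Unit 4B $20,600. Sum = $289,600.
Difference $289,700 − $289,600 = +$100 applied to Unit G1: Unit G1 becomes $47,400.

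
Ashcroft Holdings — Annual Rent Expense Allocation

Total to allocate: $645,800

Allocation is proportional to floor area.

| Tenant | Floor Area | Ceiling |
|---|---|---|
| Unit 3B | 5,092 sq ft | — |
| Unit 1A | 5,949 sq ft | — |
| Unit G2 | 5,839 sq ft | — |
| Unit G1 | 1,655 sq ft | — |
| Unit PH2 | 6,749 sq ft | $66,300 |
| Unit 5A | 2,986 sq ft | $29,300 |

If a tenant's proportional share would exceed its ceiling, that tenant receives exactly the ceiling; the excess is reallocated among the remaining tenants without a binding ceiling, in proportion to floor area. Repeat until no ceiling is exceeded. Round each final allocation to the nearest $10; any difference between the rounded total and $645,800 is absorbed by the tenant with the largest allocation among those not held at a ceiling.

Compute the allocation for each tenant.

Sum of floor area: 28,270.
Pro-rata shares before constraints: Unit 3B 116,321.67; Unit 1A 135,898.98; Unit G2 133,386.14; Unit G1 37,806.83; Unit PH2 154,174.18; Unit 5A 68,212.20.
Held at cap: Unit PH2 ($66,300), Unit 5A ($29,300); residual $550,200 reallocated over remaining floor area 18,535.
Remaining shares: Unit 3B 151,152.87 → $151,150; Unit 1A 176,592.38 → $176,590; Unit G2 173,327.10 → $173,330; Unit G1 49,127.65 → $49,130.

Unit 3B: $151,150; Unit 1A: $176,590; Unit G2: $173,330; Unit G1: $49,130; Unit PH2: $66,300; Unit 5A: $29,300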